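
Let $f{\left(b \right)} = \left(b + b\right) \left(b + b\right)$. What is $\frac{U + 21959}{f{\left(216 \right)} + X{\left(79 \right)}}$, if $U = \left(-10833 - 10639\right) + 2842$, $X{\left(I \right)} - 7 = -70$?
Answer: $\frac{3329}{186561} \approx 0.017844$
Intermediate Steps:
$X{\left(I \right)} = -63$ ($X{\left(I \right)} = 7 - 70 = -63$)
$f{\left(b \right)} = 4 b^{2}$ ($f{\left(b \right)} = 2 b 2 b = 4 b^{2}$)
$U = -18630$ ($U = -21472 + 2842 = -18630$)
$\frac{U + 21959}{f{\left(216 \right)} + X{\left(79 \right)}} = \frac{-18630 + 21959}{4 \cdot 216^{2} - 63} = \frac{3329}{4 \cdot 46656 - 63} = \frac{3329}{186624 - 63} = \frac{3329}{186561}$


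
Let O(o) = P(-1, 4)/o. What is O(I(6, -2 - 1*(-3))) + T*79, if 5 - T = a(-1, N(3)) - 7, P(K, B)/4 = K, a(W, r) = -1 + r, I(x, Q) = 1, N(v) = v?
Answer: 786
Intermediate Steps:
P(K, B) = 4*K
O(o) = -4/o (O(o) = (4*(-1))/o = -4/o)
T = 10 (T = 5 - ((-1 + 3) - 7) = 5 - (2 - 7) = 5 - 1*(-5) = 5 + 5 = 10)
O(I(6, -2 - 1*(-3))) + T*79 = -4/1 + 10*79 = -4*1 + 790 = -4 + 790 = 786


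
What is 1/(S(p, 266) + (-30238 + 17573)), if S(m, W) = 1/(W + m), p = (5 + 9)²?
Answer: -462/5851229 ≈ -7.8958e-5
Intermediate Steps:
p = 196 (p = 14² = 196)
1/(S(p, 266) + (-30238 + 17573)) = 1/(1/(266 + 196) + (-30238 + 17573)) = 1/(1/462 - 12665) = 1/(-5851229/462) = -462/5851229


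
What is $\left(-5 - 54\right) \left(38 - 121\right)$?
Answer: $4897$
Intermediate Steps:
$\left(-5 - 54\right) \left(38 - 121\right) = \left(-5 - 54\right) \left(-83\right) = \left(-59\right) \left(-83\right) = 4897$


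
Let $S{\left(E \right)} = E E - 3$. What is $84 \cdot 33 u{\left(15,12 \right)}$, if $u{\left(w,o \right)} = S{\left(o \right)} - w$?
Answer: $349272$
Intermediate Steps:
$S{\left(E \right)} = -3 + E^{2}$ ($S{\left(E \right)} = E^{2} - 3 = -3 + E^{2}$)
$u{\left(w,o \right)} = -3 + o^{2} - w$ ($u{\left(w,o \right)} = \left(-3 + o^{2}\right) - w = -3 + o^{2} - w$)
$84 \cdot 33 u{\left(15,12 \right)} = 84 \cdot 33 \left(-3 + 12^{2} - 15\right) = 2772 \left(-3 + 144 - 15\right) = 2772 \cdot 126 = 349272$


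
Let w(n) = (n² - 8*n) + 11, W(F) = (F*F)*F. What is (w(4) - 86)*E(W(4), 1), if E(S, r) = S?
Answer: -5824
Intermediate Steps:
W(F) = F³ (W(F) = F²*F = F³)
w(n) = 11 + n² - 8*n
(w(4) - 86)*E(W(4), 1) = ((11 + 4² - 8*4) - 86)*4³ = ((11 + 16 - 32) - 86)*64 = (-5 - 86)*64 = -91*64 = -5824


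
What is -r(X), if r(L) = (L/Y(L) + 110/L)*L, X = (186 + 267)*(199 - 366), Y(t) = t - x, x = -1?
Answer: 5714752301/75650 ≈ 75542.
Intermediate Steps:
Y(t) = 1 + t (Y(t) = t - 1*(-1) = t + 1 = 1 + t)
X = -75651 (X = 453*(-167) = -75651)
r(L) = L*(110/L + L/(1 + L)) (r(L) = (L/(1 + L) + 110/L)*L = (110/L + L/(1 + L))*L = L*(110/L + L/(1 + L)))
-r(X) = -(110 + (-75651)**2 + 110*(-75651))/(1 - 75651) = -(110 + 5723073801 - 8321610)/(-75650) = -(-1)*5714752301/75650 = -1*(-5714752301/75650) = 5714752301/75650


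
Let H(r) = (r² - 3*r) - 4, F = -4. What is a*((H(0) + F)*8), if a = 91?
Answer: -5824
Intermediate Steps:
H(r) = -4 + r² - 3*r
a*((H(0) + F)*8) = 91*(((-4 + 0² - 3*0) - 4)*8) = 91*(((-4 + 0 + 0) - 4)*8) = 91*((-4 - 4)*8) = 91*(-8*8) = 91*(-64) = -5824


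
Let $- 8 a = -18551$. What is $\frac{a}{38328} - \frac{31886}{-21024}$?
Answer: $\frac{105906553}{67150656} \approx 1.5771$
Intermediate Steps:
$a = \frac{18551}{8}$ ($a = \left(- \frac{1}{8}\right) \left(-18551\right) = \frac{18551}{8} \approx 2318.9$)
$\frac{a}{38328} - \frac{31886}{-21024} = \frac{18551}{8 \cdot 38328} - \frac{31886}{-21024} = \frac{18551}{8} \cdot \frac{1}{38328} - - \frac{15943}{10512} = \frac{18551}{306624} + \frac{15943}{10512} = \frac{105906553}{67150656}$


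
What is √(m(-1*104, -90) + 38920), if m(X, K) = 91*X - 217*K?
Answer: √48986 ≈ 221.33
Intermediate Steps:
m(X, K) = -217*K + 91*X
√(m(-1*104, -90) + 38920) = √((-217*(-90) + 91*(-1*104)) + 38920) = √((19530 + 91*(-104)) + 38920) = √((19530 - 9464) + 38920) = √(10066 + 38920) = √48986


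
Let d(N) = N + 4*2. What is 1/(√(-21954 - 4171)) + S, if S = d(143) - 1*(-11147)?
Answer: 11298 - I*√1045/5225 ≈ 11298.0 - 0.0061869*I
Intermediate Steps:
d(N) = 8 + N (d(N) = N + 8 = 8 + N)
S = 11298 (S = (8 + 143) - 1*(-11147) = 151 + 11147 = 11298)
1/(√(-21954 - 4171)) + S = 1/(√(-21954 - 4171)) + 11298 = 1/(√(-26125)) + 11298 = 1/(5*I*√1045) + 11298 = -I*√1045/5225 + 11298 = 11298 - I*√1045/5225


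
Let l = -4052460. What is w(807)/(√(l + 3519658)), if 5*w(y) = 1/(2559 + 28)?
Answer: -I*√532802/6891793870 ≈ -1.0591e-7*I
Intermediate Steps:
w(y) = 1/12935 (w(y) = 1/(5*(2559 + 28)) = (⅕)/2587 = (⅕)*(1/2587) = 1/12935)
w(807)/(√(l + 3519658)) = 1/(12935*(√(-4052460 + 3519658))) = 1/(12935*(√(-532802))) = 1/(12935*((I*√532802))) = (-I*√532802/532802)/12935 = -I*√532802/6891793870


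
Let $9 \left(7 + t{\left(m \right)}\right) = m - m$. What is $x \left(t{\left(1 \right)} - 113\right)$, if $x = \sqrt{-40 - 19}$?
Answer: $- 120 i \sqrt{59} \approx - 921.74 i$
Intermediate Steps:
$t{\left(m \right)} = -7$ ($t{\left(m \right)} = -7 + \frac{m - m}{9} = -7 + \frac{1}{9} \cdot 0 = -7 + 0 = -7$)
$x = i \sqrt{59}$ ($x = \sqrt{-59} = i \sqrt{59} \approx 7.6811 i$)
$x \left(t{\left(1 \right)} - 113\right) = i \sqrt{59} \left(-7 - 113\right) = i \sqrt{59} \left(-120\right) = - 120 i \sqrt{59}$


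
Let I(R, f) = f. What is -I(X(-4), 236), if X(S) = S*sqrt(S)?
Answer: -236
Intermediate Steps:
X(S) = S**(3/2)
-I(X(-4), 236) = -1*236 = -236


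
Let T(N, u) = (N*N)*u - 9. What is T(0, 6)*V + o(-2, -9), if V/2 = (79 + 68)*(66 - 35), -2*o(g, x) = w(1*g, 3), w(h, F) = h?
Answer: -82025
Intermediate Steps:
o(g, x) = -g/2
V = 9114 (V = 2*((79 + 68)*(66 - 35)) = 2*(147*31) = 2*4557 = 9114)
T(N, u) = -9 + u*N**2 (T(N, u) = N**2*u - 9 = u*N**2 - 9 = -9 + u*N**2)
T(0, 6)*V + o(-2, -9) = (-9 + 6*0**2)*9114 - 1/2*(-2) = (-9 + 6*0)*9114 + 1 = (-9 + 0)*9114 + 1 = -9*9114 + 1 = -82026 + 1 = -82025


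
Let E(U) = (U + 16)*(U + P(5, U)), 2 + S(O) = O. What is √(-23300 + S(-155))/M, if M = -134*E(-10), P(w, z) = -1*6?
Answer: I*√23457/12864 ≈ 0.011906*I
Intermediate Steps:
S(O) = -2 + O
P(w, z) = -6
E(U) = (-6 + U)*(16 + U) (E(U) = (U + 16)*(U - 6) = (16 + U)*(-6 + U) = (-6 + U)*(16 + U))
M = 12864 (M = -134*(-96 + (-10)² + 10*(-10)) = -134*(-96 + 100 - 100) = -134*(-96) = 12864)
√(-23300 + S(-155))/M = √(-23300 + (-2 - 155))/12864 = √(-23300 - 157)*(1/12864) = √(-23457)*(1/12864) = (I*√23457)*(1/12864) = I*√23457/12864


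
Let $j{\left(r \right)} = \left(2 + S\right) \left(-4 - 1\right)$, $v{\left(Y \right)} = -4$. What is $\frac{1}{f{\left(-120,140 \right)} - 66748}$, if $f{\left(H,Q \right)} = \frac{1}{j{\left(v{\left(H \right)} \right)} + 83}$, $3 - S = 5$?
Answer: $- \frac{83}{5540083} \approx -1.4982 \cdot 10^{-5}$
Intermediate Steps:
$S = -2$ ($S = 3 - 5 = -2$)
$j{\left(r \right)} = 0$ ($j{\left(r \right)} = \left(2 - 2\right) \left(-4 - 1\right) = 0 \left(-5\right) = 0$)
$f{\left(H,Q \right)} = \frac{1}{83}$ ($f{\left(H,Q \right)} = \frac{1}{0 + 83} = \frac{1}{83}$)
$\frac{1}{f{\left(-120,140 \right)} - 66748} = \frac{1}{\frac{1}{83} - 66748} = \frac{1}{- \frac{5540083}{83}} = - \frac{83}{5540083}$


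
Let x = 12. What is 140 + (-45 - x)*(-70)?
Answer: 4130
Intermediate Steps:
140 + (-45 - x)*(-70) = 140 + (-45 - 1*12)*(-70) = 140 + (-45 - 12)*(-70) = 140 - 57*(-70) = 140 + 3990 = 4130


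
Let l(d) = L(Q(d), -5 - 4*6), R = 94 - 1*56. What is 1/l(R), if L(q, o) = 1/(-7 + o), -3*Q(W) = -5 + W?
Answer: -36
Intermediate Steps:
Q(W) = 5/3 - W/3 (Q(W) = -(-5 + W)/3 = 5/3 - W/3)
R = 38 (R = 94 - 56 = 38)
l(d) = -1/36 (l(d) = 1/(-7 + (-5 - 4*6)) = 1/(-7 + (-5 - 24)) = 1/(-7 - 29) = 1/(-36) = -1/36)
1/l(R) = 1/(-1/36) = -36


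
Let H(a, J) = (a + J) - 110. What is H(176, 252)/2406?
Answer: 53/401 ≈ 0.13217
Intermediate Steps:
H(a, J) = -110 + J + a (H(a, J) = (J + a) - 110 = -110 + J + a)
H(176, 252)/2406 = (-110 + 252 + 176)/2406 = 318*(1/2406) = 53/401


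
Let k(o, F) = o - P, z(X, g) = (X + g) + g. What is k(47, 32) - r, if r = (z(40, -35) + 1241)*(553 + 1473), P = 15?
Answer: -2453454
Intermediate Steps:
z(X, g) = X + 2*g
k(o, F) = -15 + o (k(o, F) = o - 1*15 = o - 15 = -15 + o)
r = 2453486 (r = ((40 + 2*(-35)) + 1241)*(553 + 1473) = ((40 - 70) + 1241)*2026 = (-30 + 1241)*2026 = 1211*2026 = 2453486)
k(47, 32) - r = (-15 + 47) - 1*2453486 = 32 - 2453486 = -2453454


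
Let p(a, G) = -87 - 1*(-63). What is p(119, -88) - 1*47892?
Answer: -47916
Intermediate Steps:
p(a, G) = -24 (p(a, G) = -87 + 63 = -24)
p(119, -88) - 1*47892 = -24 - 1*47892 = -24 - 47892 = -47916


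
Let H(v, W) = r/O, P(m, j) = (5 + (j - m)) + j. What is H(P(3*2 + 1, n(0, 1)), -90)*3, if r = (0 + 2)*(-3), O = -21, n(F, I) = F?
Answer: 6/7 ≈ 0.85714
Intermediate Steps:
r = -6 (r = 2*(-3) = -6)
P(m, j) = 5 - m + 2*j (P(m, j) = (5 + j - m) + j = 5 - m + 2*j)
H(v, W) = 2/7 (H(v, W) = -6/(-21) = -6*(-1/21) = 2/7)
H(P(3*2 + 1, n(0, 1)), -90)*3 = (2/7)*3 = 6/7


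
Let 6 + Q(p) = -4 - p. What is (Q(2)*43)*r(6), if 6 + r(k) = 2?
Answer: 2064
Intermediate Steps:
Q(p) = -10 - p (Q(p) = -6 + (-4 - p) = -10 - p)
r(k) = -4 (r(k) = -6 + 2 = -4)
(Q(2)*43)*r(6) = ((-10 - 1*2)*43)*(-4) = ((-10 - 2)*43)*(-4) = -12*43*(-4) = -516*(-4) = 2064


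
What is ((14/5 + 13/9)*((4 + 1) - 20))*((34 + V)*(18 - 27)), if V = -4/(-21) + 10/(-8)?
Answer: 528497/28 ≈ 18875.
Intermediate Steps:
V = -89/84 (V = -4*(-1/21) + 10*(-⅛) = 4/21 - 5/4 = -89/84 ≈ -1.0595)
((14/5 + 13/9)*((4 + 1) - 20))*((34 + V)*(18 - 27)) = ((14/5 + 13/9)*((4 + 1) - 20))*((34 - 89/84)*(18 - 27)) = ((14*(⅕) + 13*(⅑))*(5 - 20))*((2767/84)*(-9)) = ((14/5 + 13/9)*(-15))*(-8301/28) = ((191/45)*(-15))*(-8301/28) = -191/3*(-8301/28) = 528497/28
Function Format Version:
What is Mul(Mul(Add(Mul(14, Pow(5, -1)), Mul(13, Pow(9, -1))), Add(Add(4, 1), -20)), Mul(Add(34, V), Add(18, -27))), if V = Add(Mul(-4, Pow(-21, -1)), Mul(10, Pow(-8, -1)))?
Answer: Rational(528497, 28) ≈ 18875.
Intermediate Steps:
V = Rational(-89, 84) (V = Add(Mul(-4, Rational(-1, 21)), Mul(10, Rational(-1, 8))) = Add(Rational(4, 21), Rational(-5, 4)) = Rational(-89, 84) ≈ -1.0595)
Mul(Mul(Add(Mul(14, Pow(5, -1)), Mul(13, Pow(9, -1))), Add(Add(4, 1), -20)), Mul(Add(34, V), Add(18, -27))) = Mul(Mul(Add(Mul(14, Pow(5, -1)), Mul(13, Pow(9, -1))), Add(Add(4, 1), -20)), Mul(Add(34, Rational(-89, 84)), Add(18, -27))) = Mul(Mul(Add(Mul(14, Rational(1, 5)), Mul(13, Rational(1, 9))), Add(5, -20)), Mul(Rational(2767, 84), -9)) = Mul(Mul(Add(Rational(14, 5), Rational(13, 9)), -15), Rational(-8301, 28)) = Mul(Mul(Rational(191, 45), -15), Rational(-8301, 28)) = Mul(Rational(-191, 3), Rational(-8301, 28)) = Rational(528497, 28)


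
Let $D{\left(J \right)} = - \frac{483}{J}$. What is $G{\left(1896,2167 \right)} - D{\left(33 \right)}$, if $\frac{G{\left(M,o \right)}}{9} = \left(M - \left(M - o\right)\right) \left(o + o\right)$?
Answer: $\frac{929786183}{11} \approx 8.4526 \cdot 10^{7}$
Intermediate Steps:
$G{\left(M,o \right)} = 18 o^{2}$ ($G{\left(M,o \right)} = 9 \left(M - \left(M - o\right)\right) \left(o + o\right) = 9 o 2 o = 9 \cdot 2 o^{2} = 18 o^{2}$)
$G{\left(1896,2167 \right)} - D{\left(33 \right)} = 18 \cdot 2167^{2} - - \frac{483}{33} = 18 \cdot 4695889 - \left(-483\right) \frac{1}{33} = 84526002 - - \frac{161}{11} = 84526002 + \frac{161}{11} = \frac{929786183}{11}$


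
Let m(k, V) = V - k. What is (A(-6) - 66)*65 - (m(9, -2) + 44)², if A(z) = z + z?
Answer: -6159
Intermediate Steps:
A(z) = 2*z
(A(-6) - 66)*65 - (m(9, -2) + 44)² = (2*(-6) - 66)*65 - ((-2 - 1*9) + 44)² = (-12 - 66)*65 - ((-2 - 9) + 44)² = -78*65 - (-11 + 44)² = -5070 - 1*33² = -5070 - 1*1089 = -5070 - 1089 = -6159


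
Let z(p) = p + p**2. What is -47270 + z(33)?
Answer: -46148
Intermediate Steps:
-47270 + z(33) = -47270 + 33*(1 + 33) = -47270 + 33*34 = -47270 + 1122 = -46148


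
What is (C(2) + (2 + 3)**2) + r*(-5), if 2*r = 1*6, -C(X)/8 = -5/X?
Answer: 30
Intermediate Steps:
C(X) = 40/X (C(X) = -(-40)/X = 40/X)
r = 3 (r = (1*6)/2 = (1/2)*6 = 3)
(C(2) + (2 + 3)**2) + r*(-5) = (40/2 + (2 + 3)**2) + 3*(-5) = (40*(1/2) + 5**2) - 15 = (20 + 25) - 15 = 45 - 15 = 30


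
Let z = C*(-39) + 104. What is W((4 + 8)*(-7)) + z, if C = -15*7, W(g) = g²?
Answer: 11255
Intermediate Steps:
C = -105
z = 4199 (z = -105*(-39) + 104 = 4095 + 104 = 4199)
W((4 + 8)*(-7)) + z = ((4 + 8)*(-7))² + 4199 = (12*(-7))² + 4199 = (-84)² + 4199 = 7056 + 4199 = 11255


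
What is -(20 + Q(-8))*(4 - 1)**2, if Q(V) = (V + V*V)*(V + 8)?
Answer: -180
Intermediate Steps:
Q(V) = (8 + V)*(V + V**2) (Q(V) = (V + V**2)*(8 + V) = (8 + V)*(V + V**2))
-(20 + Q(-8))*(4 - 1)**2 = -(20 - 8*(8 + (-8)**2 + 9*(-8)))*(4 - 1)**2 = -(20 - 8*(8 + 64 - 72))*3**2 = -(20 - 8*0)*9 = -(20 + 0)*9 = -20*9 = -1*180 = -180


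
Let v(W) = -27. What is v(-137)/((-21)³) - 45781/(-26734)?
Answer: 15729617/9169762 ≈ 1.7154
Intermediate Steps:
v(-137)/((-21)³) - 45781/(-26734) = -27/((-21)³) - 45781/(-26734) = -27/(-9261) - 45781*(-1/26734) = -27*(-1/9261) + 45781/26734 = 1/343 + 45781/26734 = 15729617/9169762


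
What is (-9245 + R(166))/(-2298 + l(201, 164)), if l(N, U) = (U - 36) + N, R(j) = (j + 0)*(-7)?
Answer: 10407/1969 ≈ 5.2854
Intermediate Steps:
R(j) = -7*j (R(j) = j*(-7) = -7*j)
l(N, U) = -36 + N + U (l(N, U) = (-36 + U) + N = -36 + N + U)
(-9245 + R(166))/(-2298 + l(201, 164)) = (-9245 - 7*166)/(-2298 + (-36 + 201 + 164)) = (-9245 - 1162)/(-2298 + 329) = -10407/(-1969) = -10407*(-1/1969) = 10407/1969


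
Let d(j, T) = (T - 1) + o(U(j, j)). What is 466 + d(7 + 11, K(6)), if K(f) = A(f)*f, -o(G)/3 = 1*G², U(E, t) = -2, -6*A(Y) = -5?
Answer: 458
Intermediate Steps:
A(Y) = ⅚ (A(Y) = -⅙*(-5) = ⅚)
o(G) = -3*G²
K(f) = 5*f/6
d(j, T) = -13 + T (d(j, T) = (T - 1) - 3*(-2)² = (-1 + T) - 3*4 = (-1 + T) - 12 = -13 + T)
466 + d(7 + 11, K(6)) = 466 + (-13 + (⅚)*6) = 466 + (-13 + 5) = 466 - 8 = 458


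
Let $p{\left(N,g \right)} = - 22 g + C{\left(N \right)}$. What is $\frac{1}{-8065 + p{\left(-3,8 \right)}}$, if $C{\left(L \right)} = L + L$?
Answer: $- \frac{1}{8247} \approx -0.00012126$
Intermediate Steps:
$C{\left(L \right)} = 2 L$
$p{\left(N,g \right)} = - 22 g + 2 N$
$\frac{1}{-8065 + p{\left(-3,8 \right)}} = \frac{1}{-8065 + \left(\left(-22\right) 8 + 2 \left(-3\right)\right)} = \frac{1}{-8065 - 182} = \frac{1}{-8247} = - \frac{1}{8247}$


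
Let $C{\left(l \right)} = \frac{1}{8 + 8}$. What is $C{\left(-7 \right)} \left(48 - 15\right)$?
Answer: $\frac{33}{16} \approx 2.0625$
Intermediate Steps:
$C{\left(l \right)} = \frac{1}{16}$
$C{\left(-7 \right)} \left(48 - 15\right) = \frac{48 - 15}{16} = \frac{1}{16} \cdot 33 = \frac{33}{16}$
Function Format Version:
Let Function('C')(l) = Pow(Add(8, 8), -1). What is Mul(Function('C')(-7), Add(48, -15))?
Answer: Rational(33, 16) ≈ 2.0625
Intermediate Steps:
Function('C')(l) = Rational(1, 16) (Function('C')(l) = Pow(16, -1) = Rational(1, 16))
Mul(Function('C')(-7), Add(48, -15)) = Mul(Rational(1, 16), Add(48, -15)) = Mul(Rational(1, 16), 33) = Rational(33, 16)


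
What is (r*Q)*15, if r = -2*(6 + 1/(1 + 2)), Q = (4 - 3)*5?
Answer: -950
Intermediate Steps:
Q = 5 (Q = 1*5 = 5)
r = -38/3 (r = -2*(6 + 1/3) = -2*(6 + ⅓) = -2*19/3 = -38/3 ≈ -12.667)
(r*Q)*15 = -38/3*5*15 = -190/3*15 = -950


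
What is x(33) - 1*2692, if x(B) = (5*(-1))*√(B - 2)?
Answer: -2692 - 5*√31 ≈ -2719.8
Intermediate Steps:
x(B) = -5*√(-2 + B)
x(33) - 1*2692 = -5*√(-2 + 33) - 1*2692 = -5*√31 - 2692 = -2692 - 5*√31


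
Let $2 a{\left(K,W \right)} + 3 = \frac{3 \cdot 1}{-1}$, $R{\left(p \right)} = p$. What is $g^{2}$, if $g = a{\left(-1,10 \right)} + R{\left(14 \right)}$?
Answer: $121$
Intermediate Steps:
$a{\left(K,W \right)} = -3$ ($a{\left(K,W \right)} = - \frac{3}{2} + \frac{3 \cdot 1 \frac{1}{-1}}{2} = - \frac{3}{2} + \frac{3 \left(-1\right)}{2} = - \frac{3}{2} + \frac{1}{2} \left(-3\right) = - \frac{3}{2} - \frac{3}{2} = -3$)
$g = 11$ ($g = -3 + 14 = 11$)
$g^{2} = 11^{2} = 121$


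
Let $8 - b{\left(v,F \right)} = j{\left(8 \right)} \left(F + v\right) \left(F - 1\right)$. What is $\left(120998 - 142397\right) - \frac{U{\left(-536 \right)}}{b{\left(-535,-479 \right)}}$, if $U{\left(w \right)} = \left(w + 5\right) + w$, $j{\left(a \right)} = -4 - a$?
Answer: $- \frac{11362184135}{530968} \approx -21399.0$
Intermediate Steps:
$b{\left(v,F \right)} = 8 + 12 \left(-1 + F\right) \left(F + v\right)$ ($b{\left(v,F \right)} = 8 - \left(-4 - 8\right) \left(F + v\right) \left(F - 1\right) = 8 - \left(-4 - 8\right) \left(F + v\right) \left(-1 + F\right) = 8 - - 12 \left(-1 + F\right) \left(F + v\right) = 8 + 12 \left(-1 + F\right) \left(F + v\right)$)
$U{\left(w \right)} = 5 + 2 w$ ($U{\left(w \right)} = \left(5 + w\right) + w = 5 + 2 w$)
$\left(120998 - 142397\right) - \frac{U{\left(-536 \right)}}{b{\left(-535,-479 \right)}} = \left(120998 - 142397\right) - \frac{5 + 2 \left(-536\right)}{8 - -5748 - -6420 + 12 \left(-479\right)^{2} + 12 \left(-479\right) \left(-535\right)} = -21399 - \frac{5 - 1072}{8 + 5748 + 6420 + 12 \cdot 229441 + 3075180} = -21399 - - \frac{1067}{8 + 5748 + 6420 + 2753292 + 3075180} = -21399 - - \frac{1067}{5840648} = -21399 - \left(-1067\right) \frac{1}{5840648} = -21399 - - \frac{97}{530968} = -21399 + \frac{97}{530968} = - \frac{11362184135}{530968}$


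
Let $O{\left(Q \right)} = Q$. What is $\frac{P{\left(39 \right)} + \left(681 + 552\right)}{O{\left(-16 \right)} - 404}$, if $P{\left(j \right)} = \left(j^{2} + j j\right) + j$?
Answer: $- \frac{719}{70} \approx -10.271$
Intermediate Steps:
$P{\left(j \right)} = j + 2 j^{2}$ ($P{\left(j \right)} = \left(j^{2} + j^{2}\right) + j = 2 j^{2} + j = j + 2 j^{2}$)
$\frac{P{\left(39 \right)} + \left(681 + 552\right)}{O{\left(-16 \right)} - 404} = \frac{39 \left(1 + 2 \cdot 39\right) + \left(681 + 552\right)}{-16 - 404} = \frac{39 \left(1 + 78\right) + 1233}{-420} = \left(39 \cdot 79 + 1233\right) \left(- \frac{1}{420}\right) = \left(3081 + 1233\right) \left(- \frac{1}{420}\right) = 4314 \left(- \frac{1}{420}\right) = - \frac{719}{70}$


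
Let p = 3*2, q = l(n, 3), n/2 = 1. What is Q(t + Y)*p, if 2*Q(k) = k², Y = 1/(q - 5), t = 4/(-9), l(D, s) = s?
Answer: 289/108 ≈ 2.6759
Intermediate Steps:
n = 2 (n = 2*1 = 2)
q = 3
t = -4/9 (t = 4*(-⅑) = -4/9 ≈ -0.44444)
Y = -½ (Y = 1/(3 - 5) = 1/(-2) = -½ ≈ -0.50000)
p = 6
Q(k) = k²/2
Q(t + Y)*p = ((-4/9 - ½)²/2)*6 = ((-17/18)²/2)*6 = ((½)*(289/324))*6 = (289/648)*6 = 289/108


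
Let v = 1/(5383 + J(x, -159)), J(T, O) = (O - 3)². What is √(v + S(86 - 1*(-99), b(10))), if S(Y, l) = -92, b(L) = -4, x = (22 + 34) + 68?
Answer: I*√92024544241/31627 ≈ 9.5917*I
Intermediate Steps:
x = 124 (x = 56 + 68 = 124)
J(T, O) = (-3 + O)²
v = 1/31627 (v = 1/(5383 + (-3 - 159)²) = 1/(5383 + (-162)²) = 1/(5383 + 26244) = 1/31627 ≈ 3.1619e-5)
√(v + S(86 - 1*(-99), b(10))) = √(1/31627 - 92) = √(-2909683/31627) = I*√92024544241/31627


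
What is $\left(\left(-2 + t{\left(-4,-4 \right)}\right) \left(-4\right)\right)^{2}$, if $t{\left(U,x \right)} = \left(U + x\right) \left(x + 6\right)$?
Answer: $5184$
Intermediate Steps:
$t{\left(U,x \right)} = \left(6 + x\right) \left(U + x\right)$ ($t{\left(U,x \right)} = \left(U + x\right) \left(6 + x\right) = \left(6 + x\right) \left(U + x\right)$)
$\left(\left(-2 + t{\left(-4,-4 \right)}\right) \left(-4\right)\right)^{2} = \left(\left(-2 + \left(\left(-4\right)^{2} + 6 \left(-4\right) + 6 \left(-4\right) - -16\right)\right) \left(-4\right)\right)^{2} = \left(\left(-2 + \left(16 - 24 - 24 + 16\right)\right) \left(-4\right)\right)^{2} = \left(\left(-2 - 16\right) \left(-4\right)\right)^{2} = \left(\left(-18\right) \left(-4\right)\right)^{2} = 72^{2} = 5184$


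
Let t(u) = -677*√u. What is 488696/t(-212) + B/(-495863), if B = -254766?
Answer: 254766/495863 + 244348*I*√53/35881 ≈ 0.51378 + 49.577*I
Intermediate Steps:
488696/t(-212) + B/(-495863) = 488696/((-1354*I*√53)) - 254766/(-495863) = 488696/((-1354*I*√53)) - 254766*(-1/495863) = 488696/((-1354*I*√53)) + 254766/495863 = 488696*(I*√53/71762) + 254766/495863 = 244348*I*√53/35881 + 254766/495863 = 254766/495863 + 244348*I*√53/35881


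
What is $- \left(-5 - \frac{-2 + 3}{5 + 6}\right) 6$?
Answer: $\frac{336}{11} \approx 30.545$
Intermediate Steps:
$- \left(-5 - \frac{-2 + 3}{5 + 6}\right) 6 = - \left(-5 - 1 \cdot \frac{1}{11}\right) 6 = - \left(-5 - \frac{1}{11}\right) 6 = - \frac{\left(-56\right) 6}{11} = \left(-1\right) \left(- \frac{336}{11}\right) = \frac{336}{11}$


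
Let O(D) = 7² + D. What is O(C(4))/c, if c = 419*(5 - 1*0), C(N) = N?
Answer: 53/2095 ≈ 0.025298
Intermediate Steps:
O(D) = 49 + D
c = 2095 (c = 419*(5 + 0) = 419*5 = 2095)
O(C(4))/c = (49 + 4)/2095 = 53*(1/2095) = 53/2095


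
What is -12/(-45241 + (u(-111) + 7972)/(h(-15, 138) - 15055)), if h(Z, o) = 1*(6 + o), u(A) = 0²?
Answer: 178932/674596523 ≈ 0.00026524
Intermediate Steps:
u(A) = 0
h(Z, o) = 6 + o
-12/(-45241 + (u(-111) + 7972)/(h(-15, 138) - 15055)) = -12/(-45241 + (0 + 7972)/((6 + 138) - 15055)) = -12/(-45241 + 7972/(144 - 15055)) = -12/(-45241 + 7972/(-14911)) = -12/(-45241 + 7972*(-1/14911)) = -12/(-45241 - 7972/14911) = -12/(-674596523/14911) = -14911/674596523*(-12) = 178932/674596523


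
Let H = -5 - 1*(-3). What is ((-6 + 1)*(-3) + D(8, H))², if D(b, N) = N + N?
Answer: 121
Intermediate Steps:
H = -2 (H = -5 + 3 = -2)
D(b, N) = 2*N
((-6 + 1)*(-3) + D(8, H))² = ((-6 + 1)*(-3) + 2*(-2))² = (-5*(-3) - 4)² = (15 - 4)² = 11² = 121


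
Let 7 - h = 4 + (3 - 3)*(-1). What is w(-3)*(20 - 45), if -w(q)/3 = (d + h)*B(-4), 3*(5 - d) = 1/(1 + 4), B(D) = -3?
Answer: -1785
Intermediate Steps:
d = 74/15 (d = 5 - 1/(3*(1 + 4)) = 5 - ⅓/5 = 5 - ⅓*⅕ = 5 - 1/15 = 74/15 ≈ 4.9333)
h = 3 (h = 7 - (4 + (3 - 3)*(-1)) = 7 - (4 + 0*(-1)) = 7 - (4 + 0) = 7 - 1*4 = 7 - 4 = 3)
w(q) = 357/5 (w(q) = -3*(74/15 + 3)*(-3) = -119*(-3)/5 = -3*(-119/5) = 357/5)
w(-3)*(20 - 45) = 357*(20 - 45)/5 = (357/5)*(-25) = -1785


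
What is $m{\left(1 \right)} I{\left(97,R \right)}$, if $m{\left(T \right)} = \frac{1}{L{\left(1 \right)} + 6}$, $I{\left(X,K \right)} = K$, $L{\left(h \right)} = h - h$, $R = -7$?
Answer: $- \frac{7}{6} \approx -1.1667$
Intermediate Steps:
$L{\left(h \right)} = 0$
$m{\left(T \right)} = \frac{1}{6}$ ($m{\left(T \right)} = \frac{1}{0 + 6} = \frac{1}{6}$)
$m{\left(1 \right)} I{\left(97,R \right)} = \frac{1}{6} \left(-7\right) = - \frac{7}{6}$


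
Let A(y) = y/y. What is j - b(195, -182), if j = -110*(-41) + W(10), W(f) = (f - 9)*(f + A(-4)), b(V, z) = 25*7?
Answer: 4346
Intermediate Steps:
b(V, z) = 175
A(y) = 1
W(f) = (1 + f)*(-9 + f) (W(f) = (f - 9)*(f + 1) = (-9 + f)*(1 + f) = (1 + f)*(-9 + f))
j = 4521 (j = -110*(-41) + (-9 + 10**2 - 8*10) = 4510 + (-9 + 100 - 80) = 4510 + 11 = 4521)
j - b(195, -182) = 4521 - 1*175 = 4521 - 175 = 4346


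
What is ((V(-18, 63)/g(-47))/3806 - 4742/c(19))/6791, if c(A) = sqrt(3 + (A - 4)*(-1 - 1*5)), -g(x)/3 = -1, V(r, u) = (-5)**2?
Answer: 25/77539638 + 4742*I*sqrt(87)/590817 ≈ 3.2242e-7 + 0.074863*I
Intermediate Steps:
V(r, u) = 25
g(x) = 3 (g(x) = -3*(-1) = 3)
c(A) = sqrt(27 - 6*A) (c(A) = sqrt(3 + (-4 + A)*(-1 - 5)) = sqrt(3 + (-4 + A)*(-6)) = sqrt(3 + (24 - 6*A)) = sqrt(27 - 6*A))
((V(-18, 63)/g(-47))/3806 - 4742/c(19))/6791 = ((25/3)/3806 - 4742/sqrt(27 - 6*19))/6791 = ((25*(1/3))*(1/3806) - 4742/sqrt(27 - 114))*(1/6791) = ((25/3)*(1/3806) - 4742*(-I*sqrt(87)/87))*(1/6791) = (25/11418 - 4742*(-I*sqrt(87)/87))*(1/6791) = (25/11418 - (-4742)*I*sqrt(87)/87)*(1/6791) = (25/11418 + 4742*I*sqrt(87)/87)*(1/6791) = 25/77539638 + 4742*I*sqrt(87)/590817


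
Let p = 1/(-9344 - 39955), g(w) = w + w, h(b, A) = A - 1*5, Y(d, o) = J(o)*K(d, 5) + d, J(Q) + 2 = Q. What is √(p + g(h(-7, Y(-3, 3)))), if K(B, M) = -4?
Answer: I*√58329442923/49299 ≈ 4.899*I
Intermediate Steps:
J(Q) = -2 + Q
Y(d, o) = 8 + d - 4*o (Y(d, o) = (-2 + o)*(-4) + d = (8 - 4*o) + d = 8 + d - 4*o)
h(b, A) = -5 + A (h(b, A) = A - 5 = -5 + A)
g(w) = 2*w
p = -1/49299 (p = 1/(-49299) = -1/49299 ≈ -2.0284e-5)
√(p + g(h(-7, Y(-3, 3)))) = √(-1/49299 + 2*(-5 + (8 - 3 - 4*3))) = √(-1/49299 + 2*(-5 + (8 - 3 - 12))) = √(-1/49299 + 2*(-5 - 7)) = √(-1/49299 + 2*(-12)) = √(-1/49299 - 24) = √(-1183177/49299) = I*√58329442923/49299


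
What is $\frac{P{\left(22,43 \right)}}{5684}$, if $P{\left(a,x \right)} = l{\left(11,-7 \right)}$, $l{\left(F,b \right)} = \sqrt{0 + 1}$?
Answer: $\frac{1}{5684} \approx 0.00017593$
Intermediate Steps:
$l{\left(F,b \right)} = 1$ ($l{\left(F,b \right)} = \sqrt{1} = 1$)
$P{\left(a,x \right)} = 1$
$\frac{P{\left(22,43 \right)}}{5684} = 1 \cdot \frac{1}{5684} = \frac{1}{5684}$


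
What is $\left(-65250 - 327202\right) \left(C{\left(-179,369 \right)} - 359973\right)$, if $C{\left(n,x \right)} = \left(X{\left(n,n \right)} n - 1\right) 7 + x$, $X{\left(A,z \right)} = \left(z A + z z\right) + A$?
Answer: $31564941831640$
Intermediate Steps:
$X{\left(A,z \right)} = A + z^{2} + A z$ ($X{\left(A,z \right)} = \left(A z + z^{2}\right) + A = \left(z^{2} + A z\right) + A = A + z^{2} + A z$)
$C{\left(n,x \right)} = -7 + x + 7 n \left(n + 2 n^{2}\right)$ ($C{\left(n,x \right)} = \left(\left(n + n^{2} + n n\right) n - 1\right) 7 + x = \left(\left(n + n^{2} + n^{2}\right) n - 1\right) 7 + x = \left(\left(n + 2 n^{2}\right) n - 1\right) 7 + x = \left(n \left(n + 2 n^{2}\right) - 1\right) 7 + x = \left(-1 + n \left(n + 2 n^{2}\right)\right) 7 + x = \left(-7 + 7 n \left(n + 2 n^{2}\right)\right) + x = -7 + x + 7 n \left(n + 2 n^{2}\right)$)
$\left(-65250 - 327202\right) \left(C{\left(-179,369 \right)} - 359973\right) = \left(-65250 - 327202\right) \left(\left(-7 + 369 + \left(-179\right)^{2} \left(7 + 14 \left(-179\right)\right)\right) - 359973\right) = - 392452 \left(\left(-7 + 369 + 32041 \left(7 - 2506\right)\right) - 359973\right) = - 392452 \left(\left(-7 + 369 + 32041 \left(-2499\right)\right) - 359973\right) = - 392452 \left(\left(-7 + 369 - 80070459\right) - 359973\right) = - 392452 \left(-80070097 - 359973\right) = \left(-392452\right) \left(-80430070\right) = 31564941831640$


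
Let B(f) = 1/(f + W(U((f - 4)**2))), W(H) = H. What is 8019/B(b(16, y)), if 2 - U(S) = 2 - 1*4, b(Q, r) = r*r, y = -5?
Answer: 232551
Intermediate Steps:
b(Q, r) = r**2
U(S) = 4 (U(S) = 2 - (2 - 1*4) = 2 - (2 - 4) = 2 - 1*(-2) = 2 + 2 = 4)
B(f) = 1/(4 + f) (B(f) = 1/(f + 4) = 1/(4 + f))
8019/B(b(16, y)) = 8019/(1/(4 + (-5)**2)) = 8019/(1/(4 + 25)) = 8019/(1/29) = 8019*29 = 232551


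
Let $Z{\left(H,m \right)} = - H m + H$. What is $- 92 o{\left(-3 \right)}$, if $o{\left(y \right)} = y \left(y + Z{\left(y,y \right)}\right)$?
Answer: $-4140$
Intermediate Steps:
$Z{\left(H,m \right)} = H - H m$ ($Z{\left(H,m \right)} = - H m + H = H - H m$)
$o{\left(y \right)} = y \left(y + y \left(1 - y\right)\right)$
$- 92 o{\left(-3 \right)} = - 92 \left(-3\right)^{2} \left(2 - -3\right) = - 92 \cdot 9 \left(2 + 3\right) = - 92 \cdot 9 \cdot 5 = \left(-92\right) 45 = -4140$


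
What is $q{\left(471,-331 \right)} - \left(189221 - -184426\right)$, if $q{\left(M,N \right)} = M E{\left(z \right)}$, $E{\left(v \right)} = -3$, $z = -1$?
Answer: $-375060$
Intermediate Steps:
$q{\left(M,N \right)} = - 3 M$ ($q{\left(M,N \right)} = M \left(-3\right) = - 3 M$)
$q{\left(471,-331 \right)} - \left(189221 - -184426\right) = \left(-3\right) 471 - \left(189221 - -184426\right) = -1413 - \left(189221 + 184426\right) = -1413 - 373647 = -375060$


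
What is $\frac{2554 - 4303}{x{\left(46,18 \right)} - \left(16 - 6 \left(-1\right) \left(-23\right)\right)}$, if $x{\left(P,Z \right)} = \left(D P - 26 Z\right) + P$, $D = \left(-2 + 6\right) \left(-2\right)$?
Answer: $\frac{1749}{668} \approx 2.6183$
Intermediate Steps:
$D = -8$ ($D = 4 \left(-2\right) = -8$)
$x{\left(P,Z \right)} = - 26 Z - 7 P$ ($x{\left(P,Z \right)} = \left(- 8 P - 26 Z\right) + P = \left(- 26 Z - 8 P\right) + P = - 26 Z - 7 P$)
$\frac{2554 - 4303}{x{\left(46,18 \right)} - \left(16 - 6 \left(-1\right) \left(-23\right)\right)} = \frac{2554 - 4303}{\left(\left(-26\right) 18 - 322\right) - \left(16 - 6 \left(-1\right) \left(-23\right)\right)} = - \frac{1749}{\left(-468 - 322\right) - -122} = - \frac{1749}{-790 + \left(-16 + 138\right)} = - \frac{1749}{-790 + 122} = - \frac{1749}{-668} = \left(-1749\right) \left(- \frac{1}{668}\right) = \frac{1749}{668}$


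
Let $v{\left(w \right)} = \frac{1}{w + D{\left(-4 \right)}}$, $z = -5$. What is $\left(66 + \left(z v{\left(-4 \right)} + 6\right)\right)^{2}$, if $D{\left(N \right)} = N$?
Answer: $\frac{337561}{64} \approx 5274.4$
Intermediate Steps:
$v{\left(w \right)} = \frac{1}{-4 + w}$ ($v{\left(w \right)} = \frac{1}{w - 4} = \frac{1}{-4 + w}$)
$\left(66 + \left(z v{\left(-4 \right)} + 6\right)\right)^{2} = \left(66 + \left(- \frac{5}{-4 - 4} + 6\right)\right)^{2} = \left(66 + \left(- \frac{5}{-8} + 6\right)\right)^{2} = \left(66 + \left(\left(-5\right) \left(- \frac{1}{8}\right) + 6\right)\right)^{2} = \left(66 + \left(\frac{5}{8} + 6\right)\right)^{2} = \left(66 + \frac{53}{8}\right)^{2} = \left(\frac{581}{8}\right)^{2} = \frac{337561}{64}$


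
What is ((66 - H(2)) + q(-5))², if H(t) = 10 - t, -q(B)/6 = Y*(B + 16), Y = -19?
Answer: 1721344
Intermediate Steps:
q(B) = 1824 + 114*B (q(B) = -(-114)*(B + 16) = -(-114)*(16 + B) = -6*(-304 - 19*B) = 1824 + 114*B)
((66 - H(2)) + q(-5))² = ((66 - (10 - 1*2)) + (1824 + 114*(-5)))² = ((66 - (10 - 2)) + (1824 - 570))² = ((66 - 1*8) + 1254)² = ((66 - 8) + 1254)² = (58 + 1254)² = 1312² = 1721344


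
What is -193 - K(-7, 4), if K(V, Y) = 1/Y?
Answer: -773/4 ≈ -193.25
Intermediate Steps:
-193 - K(-7, 4) = -193 - 1/4 = -193 - 1*¼ = -193 - ¼ = -773/4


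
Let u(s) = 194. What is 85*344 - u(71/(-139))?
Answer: 29046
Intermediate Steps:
85*344 - u(71/(-139)) = 85*344 - 1*194 = 29240 - 194 = 29046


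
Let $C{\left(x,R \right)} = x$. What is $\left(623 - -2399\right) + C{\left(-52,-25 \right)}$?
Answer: $2970$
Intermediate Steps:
$\left(623 - -2399\right) + C{\left(-52,-25 \right)} = \left(623 - -2399\right) - 52 = \left(623 + 2399\right) - 52 = 3022 - 52 = 2970$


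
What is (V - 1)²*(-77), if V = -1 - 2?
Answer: -1232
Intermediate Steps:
V = -3
(V - 1)²*(-77) = (-3 - 1)²*(-77) = (-4)²*(-77) = 16*(-77) = -1232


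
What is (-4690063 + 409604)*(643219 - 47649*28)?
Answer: 2957595987427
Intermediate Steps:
(-4690063 + 409604)*(643219 - 47649*28) = -4280459*(643219 - 1334172) = -4280459*(-690953) = 2957595987427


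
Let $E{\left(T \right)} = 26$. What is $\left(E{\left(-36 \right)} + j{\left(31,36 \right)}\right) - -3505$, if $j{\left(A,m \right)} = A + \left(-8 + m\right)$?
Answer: $3590$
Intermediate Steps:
$j{\left(A,m \right)} = -8 + A + m$
$\left(E{\left(-36 \right)} + j{\left(31,36 \right)}\right) - -3505 = \left(26 + \left(-8 + 31 + 36\right)\right) - -3505 = \left(26 + 59\right) + 3505 = 85 + 3505 = 3590$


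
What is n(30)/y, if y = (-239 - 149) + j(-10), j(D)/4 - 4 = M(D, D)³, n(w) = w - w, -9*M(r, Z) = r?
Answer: 0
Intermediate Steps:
M(r, Z) = -r/9
n(w) = 0
j(D) = 16 - 4*D³/729 (j(D) = 16 + 4*(-D/9)³ = 16 + 4*(-D³/729) = 16 - 4*D³/729)
y = -267188/729 (y = (-239 - 149) + (16 - 4/729*(-10)³) = -388 + (16 - 4/729*(-1000)) = -388 + (16 + 4000/729) = -388 + 15664/729 = -267188/729 ≈ -366.51)
n(30)/y = 0/(-267188/729) = 0*(-729/267188) = 0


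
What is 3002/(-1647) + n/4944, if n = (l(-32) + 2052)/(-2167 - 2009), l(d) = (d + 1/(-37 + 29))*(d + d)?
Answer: -573948983/314853696 ≈ -1.8229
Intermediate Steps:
l(d) = 2*d*(-1/8 + d) (l(d) = (d + 1/(-8))*(2*d) = (d - 1/8)*(2*d) = (-1/8 + d)*(2*d) = 2*d*(-1/8 + d))
n = -1027/1044 (n = ((1/4)*(-32)*(-1 + 8*(-32)) + 2052)/(-2167 - 2009) = ((1/4)*(-32)*(-1 - 256) + 2052)/(-4176) = ((1/4)*(-32)*(-257) + 2052)*(-1/4176) = (2056 + 2052)*(-1/4176) = 4108*(-1/4176) = -1027/1044 ≈ -0.98372)
3002/(-1647) + n/4944 = 3002/(-1647) - 1027/1044/4944 = 3002*(-1/1647) - 1027/1044*1/4944 = -3002/1647 - 1027/5161536 = -573948983/314853696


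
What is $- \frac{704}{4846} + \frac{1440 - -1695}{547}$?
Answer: $\frac{7403561}{1325381} \approx 5.586$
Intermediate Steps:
$- \frac{704}{4846} + \frac{1440 - -1695}{547} = \left(-704\right) \frac{1}{4846} + \left(1440 + 1695\right) \frac{1}{547} = - \frac{352}{2423} + 3135 \cdot \frac{1}{547} = - \frac{352}{2423} + \frac{3135}{547} = \frac{7403561}{1325381}$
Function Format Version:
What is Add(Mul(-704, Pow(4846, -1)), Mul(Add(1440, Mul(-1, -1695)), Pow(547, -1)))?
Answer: Rational(7403561, 1325381) ≈ 5.5860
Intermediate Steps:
Add(Mul(-704, Pow(4846, -1)), Mul(Add(1440, Mul(-1, -1695)), Pow(547, -1))) = Add(Mul(-704, Rational(1, 4846)), Mul(Add(1440, 1695), Rational(1, 547))) = Add(Rational(-352, 2423), Mul(3135, Rational(1, 547))) = Add(Rational(-352, 2423), Rational(3135, 547)) = Rational(7403561, 1325381)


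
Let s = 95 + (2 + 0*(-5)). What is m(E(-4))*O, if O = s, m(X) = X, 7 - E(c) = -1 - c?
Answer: 388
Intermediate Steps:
E(c) = 8 + c (E(c) = 7 - (-1 - c) = 7 + (1 + c) = 8 + c)
s = 97 (s = 95 + (2 + 0) = 95 + 2 = 97)
O = 97
m(E(-4))*O = (8 - 4)*97 = 4*97 = 388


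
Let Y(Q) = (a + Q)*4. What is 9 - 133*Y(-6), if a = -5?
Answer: 5861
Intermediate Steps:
Y(Q) = -20 + 4*Q (Y(Q) = (-5 + Q)*4 = -20 + 4*Q)
9 - 133*Y(-6) = 9 - 133*(-20 + 4*(-6)) = 9 - 133*(-20 - 24) = 9 - 133*(-44) = 9 + 5852 = 5861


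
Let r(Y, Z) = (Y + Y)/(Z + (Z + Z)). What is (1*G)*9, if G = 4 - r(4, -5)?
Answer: 204/5 ≈ 40.800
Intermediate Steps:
r(Y, Z) = 2*Y/(3*Z) (r(Y, Z) = (2*Y)/(Z + 2*Z) = (2*Y)/((3*Z)) = (2*Y)*(1/(3*Z)) = 2*Y/(3*Z))
G = 68/15 (G = 4 - 2*4/(3*(-5)) = 4 - 2*4*(-1)/(3*5) = 4 - 1*(-8/15) = 4 + 8/15 = 68/15 ≈ 4.5333)
(1*G)*9 = (1*(68/15))*9 = (68/15)*9 = 204/5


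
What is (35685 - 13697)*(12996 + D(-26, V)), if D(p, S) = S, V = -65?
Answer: 284326828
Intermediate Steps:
(35685 - 13697)*(12996 + D(-26, V)) = (35685 - 13697)*(12996 - 65) = 21988*12931 = 284326828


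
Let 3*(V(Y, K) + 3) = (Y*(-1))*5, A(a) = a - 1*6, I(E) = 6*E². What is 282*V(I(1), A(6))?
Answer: -3666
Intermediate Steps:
A(a) = -6 + a (A(a) = a - 6 = -6 + a)
V(Y, K) = -3 - 5*Y/3 (V(Y, K) = -3 + ((Y*(-1))*5)/3 = -3 + (-Y*5)/3 = -3 + (-5*Y)/3 = -3 - 5*Y/3)
282*V(I(1), A(6)) = 282*(-3 - 10*1²) = 282*(-3 - 10) = 282*(-13) = -3666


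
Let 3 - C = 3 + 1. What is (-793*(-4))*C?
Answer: -3172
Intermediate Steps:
C = -1 (C = 3 - (3 + 1) = 3 - 1*4 = 3 - 4 = -1)
(-793*(-4))*C = -793*(-4)*(-1) = 3172*(-1) = -3172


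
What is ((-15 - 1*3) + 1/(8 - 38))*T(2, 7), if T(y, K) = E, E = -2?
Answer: 541/15 ≈ 36.067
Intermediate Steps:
T(y, K) = -2
((-15 - 1*3) + 1/(8 - 38))*T(2, 7) = ((-15 - 1*3) + 1/(8 - 38))*(-2) = ((-15 - 3) + 1/(-30))*(-2) = (-18 - 1/30)*(-2) = -541/30*(-2) = 541/15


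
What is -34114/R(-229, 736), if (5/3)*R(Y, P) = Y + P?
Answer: -170570/1521 ≈ -112.14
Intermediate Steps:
R(Y, P) = 3*P/5 + 3*Y/5 (R(Y, P) = 3*(Y + P)/5 = 3*(P + Y)/5 = 3*P/5 + 3*Y/5)
-34114/R(-229, 736) = -34114/((⅗)*736 + (⅗)*(-229)) = -34114/(2208/5 - 687/5) = -34114/1521/5 = -34114*5/1521 = -170570/1521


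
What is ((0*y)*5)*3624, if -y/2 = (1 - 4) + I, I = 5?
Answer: 0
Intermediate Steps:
y = -4 (y = -2*((1 - 4) + 5) = -2*(-3 + 5) = -2*2 = -4)
((0*y)*5)*3624 = ((0*(-4))*5)*3624 = (0*5)*3624 = 0*3624 = 0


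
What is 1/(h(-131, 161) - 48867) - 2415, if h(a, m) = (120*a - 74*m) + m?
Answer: -184361101/76340 ≈ -2415.0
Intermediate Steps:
h(a, m) = -73*m + 120*a (h(a, m) = (-74*m + 120*a) + m = -73*m + 120*a)
1/(h(-131, 161) - 48867) - 2415 = 1/((-73*161 + 120*(-131)) - 48867) - 2415 = 1/((-11753 - 15720) - 48867) - 2415 = 1/(-27473 - 48867) - 2415 = 1/(-76340) - 2415 = -1/76340 - 2415 = -184361101/76340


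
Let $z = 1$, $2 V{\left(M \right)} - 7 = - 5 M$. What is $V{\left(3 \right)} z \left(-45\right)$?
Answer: $180$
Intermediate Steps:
$V{\left(M \right)} = \frac{7}{2} - \frac{5 M}{2}$ ($V{\left(M \right)} = \frac{7}{2} + \frac{\left(-5\right) M}{2} = \frac{7}{2} - \frac{5 M}{2}$)
$V{\left(3 \right)} z \left(-45\right) = \left(\frac{7}{2} - \frac{15}{2}\right) 1 \left(-45\right) = \left(-4\right) 1 \left(-45\right) = \left(-4\right) \left(-45\right) = 180$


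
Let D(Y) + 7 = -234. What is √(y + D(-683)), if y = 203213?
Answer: 2*√50743 ≈ 450.52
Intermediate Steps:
D(Y) = -241 (D(Y) = -7 - 234 = -241)
√(y + D(-683)) = √(203213 - 241) = √202972 = 2*√50743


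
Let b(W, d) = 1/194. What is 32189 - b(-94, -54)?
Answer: 6244665/194 ≈ 32189.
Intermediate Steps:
b(W, d) = 1/194
32189 - b(-94, -54) = 32189 - 1*1/194 = 32189 - 1/194 = 6244665/194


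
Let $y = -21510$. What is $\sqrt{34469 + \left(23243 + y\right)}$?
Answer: $\sqrt{36202} \approx 190.27$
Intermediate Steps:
$\sqrt{34469 + \left(23243 + y\right)} = \sqrt{34469 + \left(23243 - 21510\right)} = \sqrt{34469 + 1733} = \sqrt{36202}$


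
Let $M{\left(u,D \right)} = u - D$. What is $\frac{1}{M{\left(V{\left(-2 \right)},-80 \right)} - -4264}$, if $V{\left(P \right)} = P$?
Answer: $\frac{1}{4342} \approx 0.00023031$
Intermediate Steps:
$\frac{1}{M{\left(V{\left(-2 \right)},-80 \right)} - -4264} = \frac{1}{\left(-2 - -80\right) - -4264} = \frac{1}{\left(-2 + 80\right) + 4264} = \frac{1}{78 + 4264} = \frac{1}{4342}$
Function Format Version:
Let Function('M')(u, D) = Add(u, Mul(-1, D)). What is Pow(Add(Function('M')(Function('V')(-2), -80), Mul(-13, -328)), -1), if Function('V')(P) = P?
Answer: Rational(1, 4342) ≈ 0.00023031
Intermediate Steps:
Pow(Add(Function('M')(Function('V')(-2), -80), Mul(-13, -328)), -1) = Pow(Add(Add(-2, Mul(-1, -80)), Mul(-13, -328)), -1) = Pow(Add(Add(-2, 80), 4264), -1) = Pow(Add(78, 4264), -1) = Pow(4342, -1) = Rational(1, 4342)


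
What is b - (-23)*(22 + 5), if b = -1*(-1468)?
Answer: 2089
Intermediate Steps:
b = 1468
b - (-23)*(22 + 5) = 1468 - (-23)*(22 + 5) = 1468 - (-23)*27 = 1468 - 1*(-621) = 1468 + 621 = 2089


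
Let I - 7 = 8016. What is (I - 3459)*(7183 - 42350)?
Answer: -160502188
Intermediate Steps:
I = 8023 (I = 7 + 8016 = 8023)
(I - 3459)*(7183 - 42350) = (8023 - 3459)*(7183 - 42350) = 4564*(-35167) = -160502188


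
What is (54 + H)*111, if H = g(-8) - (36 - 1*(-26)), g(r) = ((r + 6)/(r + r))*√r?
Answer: -888 + 111*I*√2/4 ≈ -888.0 + 39.244*I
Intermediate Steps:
g(r) = (6 + r)/(2*√r) (g(r) = ((6 + r)/((2*r)))*√r = ((6 + r)*(1/(2*r)))*√r = ((6 + r)/(2*r))*√r = (6 + r)/(2*√r))
H = -62 + I*√2/4 (H = (6 - 8)/(2*√(-8)) - (36 - 1*(-26)) = (½)*(-I*√2/4)*(-2) - (36 + 26) = I*√2/4 - 1*62 = I*√2/4 - 62 = -62 + I*√2/4 ≈ -62.0 + 0.35355*I)
(54 + H)*111 = (54 + (-62 + I*√2/4))*111 = (-8 + I*√2/4)*111 = -888 + 111*I*√2/4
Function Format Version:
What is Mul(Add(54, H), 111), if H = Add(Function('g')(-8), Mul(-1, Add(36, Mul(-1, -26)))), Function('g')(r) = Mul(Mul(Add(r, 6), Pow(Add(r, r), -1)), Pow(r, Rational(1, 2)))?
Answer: Add(-888, Mul(Rational(111, 4), I, Pow(2, Rational(1, 2)))) ≈ Add(-888.00, Mul(39.244, I))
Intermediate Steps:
Function('g')(r) = Mul(Rational(1, 2), Pow(r, Rational(-1, 2)), Add(6, r)) (Function('g')(r) = Mul(Mul(Add(6, r), Pow(Mul(2, r), -1)), Pow(r, Rational(1, 2))) = Mul(Mul(Add(6, r), Mul(Rational(1, 2), Pow(r, -1))), Pow(r, Rational(1, 2))) = Mul(Mul(Rational(1, 2), Pow(r, -1), Add(6, r)), Pow(r, Rational(1, 2))) = Mul(Rational(1, 2), Pow(r, Rational(-1, 2)), Add(6, r)))
H = Add(-62, Mul(Rational(1, 4), I, Pow(2, Rational(1, 2)))) (H = Add(Mul(Rational(1, 2), Pow(-8, Rational(-1, 2)), Add(6, -8)), Mul(-1, Add(36, Mul(-1, -26)))) = Add(Mul(Rational(1, 2), Mul(Rational(-1, 4), I, Pow(2, Rational(1, 2))), -2), Mul(-1, Add(36, 26))) = Add(Mul(Rational(1, 4), I, Pow(2, Rational(1, 2))), Mul(-1, 62)) = Add(Mul(Rational(1, 4), I, Pow(2, Rational(1, 2))), -62) = Add(-62, Mul(Rational(1, 4), I, Pow(2, Rational(1, 2)))) ≈ Add(-62.000, Mul(0.35355, I)))
Mul(Add(54, H), 111) = Mul(Add(54, Add(-62, Mul(Rational(1, 4), I, Pow(2, Rational(1, 2))))), 111) = Mul(Add(-8, Mul(Rational(1, 4), I, Pow(2, Rational(1, 2)))), 111) = Add(-888, Mul(Rational(111, 4), I, Pow(2, Rational(1, 2))))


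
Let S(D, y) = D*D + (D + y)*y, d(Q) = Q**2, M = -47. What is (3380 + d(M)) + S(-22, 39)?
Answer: 6736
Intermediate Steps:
S(D, y) = D**2 + y*(D + y)
(3380 + d(M)) + S(-22, 39) = (3380 + (-47)**2) + ((-22)**2 + 39**2 - 22*39) = (3380 + 2209) + (484 + 1521 - 858) = 5589 + 1147 = 6736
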